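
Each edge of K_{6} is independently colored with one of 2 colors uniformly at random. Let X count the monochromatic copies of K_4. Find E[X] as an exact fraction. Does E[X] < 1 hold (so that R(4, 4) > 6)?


E[X] = C(6, 4) · 2^{1 − 6} = 15 · 2^{−5} = 15/32.
As a reduced fraction: E[X] = 15/32 ≈ 0.4688.
Is E[X] < 1? YES.
Since E[X] < 1, there exists a 2-coloring of K_{6} with no monochromatic K_4; hence R(4, 4) > 6.

E[X] = 15/32 ≈ 0.4688; E[X] < 1, so R(4, 4) > 6.


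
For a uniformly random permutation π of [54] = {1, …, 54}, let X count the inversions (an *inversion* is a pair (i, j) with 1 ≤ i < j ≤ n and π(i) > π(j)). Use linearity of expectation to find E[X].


Write X = Σ X_I over the C(54, 2) = 1431 pairs i < j, with X_I the indicator of one inversion.
There are 1431 indicators.
For each fixed pair i < j, the values π(i) and π(j) are two distinct elements of {1, …, 54} in uniformly random order; by symmetry P[π(i) > π(j)] = 1/2.
By linearity: E[X] = 1431 · (1/2) = C(54, 2) · (1/2) = 1431/2 = 1431/2 ≈ 715.500000.

E[X] = 1431/2 = 715.500000.


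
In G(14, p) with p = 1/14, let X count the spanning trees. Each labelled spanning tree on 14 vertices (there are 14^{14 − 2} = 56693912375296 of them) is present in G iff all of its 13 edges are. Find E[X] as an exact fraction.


K_14 has 14^{14 − 2} = 56693912375296 labelled spanning trees.
For each such spanning tree H, let X_H = 1 if all 13 edges of H are present in G. Then P[X_H = 1] = p^{13} = (1/14)^{13} = 1/793714773254144.
By linearity of expectation: E[X] = Σ_H E[X_H] = 56693912375296 · p^{13} = 56693912375296 · 1/793714773254144 = 1/14.
Numerically: E[X] ≈ 0.0714.

E[X] = 56693912375296 · (1/14)^{13} = 1/14 ≈ 0.0714.


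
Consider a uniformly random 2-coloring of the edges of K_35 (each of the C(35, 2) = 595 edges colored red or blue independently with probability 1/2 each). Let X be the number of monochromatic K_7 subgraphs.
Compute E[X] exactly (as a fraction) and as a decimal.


Let X = Σ_S X_S over the C(35, 7) = 6724520 subsets S of size 7, where X_S = 1 if the K_7 on S is monochromatic.
For a fixed S, the K_7 on S has C(7, 2) = 21 edges. P[all 21 edges red] = (1/2)^21, and likewise for blue, so P[monochromatic] = 2·(1/2)^21 = 2^{1 − 21} = 1/1048576.
Summing: E[X] = C(35, 7) · 2^{1 − 21} = 6724520 · 1/1048576 = 840565/131072.
Numerically: E[X] ≈ 6.41300.

E[X] = C(35,7)·2^(1−C(7,2)) = 840565/131072 ≈ 6.41300.


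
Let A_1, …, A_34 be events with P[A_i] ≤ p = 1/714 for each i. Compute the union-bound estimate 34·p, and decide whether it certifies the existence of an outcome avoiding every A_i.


Union bound: P[∪_{i=1}^{34} A_i] ≤ Σ_i P[A_i] ≤ 34·p = 34·(1/714) = 1/21.
Numerically: 1/21 ≈ 0.047619.
Is 1/21 < 1? YES.
Since P[∪ A_i] ≤ 1/21 < 1, the complement has P[∩ A_i^c] ≥ 1 − 1/21 = 20/21 > 0, so some outcome avoids every A_i.

34·p = 1/21 ≈ 0.047619; existence CERTIFIED by the union bound.


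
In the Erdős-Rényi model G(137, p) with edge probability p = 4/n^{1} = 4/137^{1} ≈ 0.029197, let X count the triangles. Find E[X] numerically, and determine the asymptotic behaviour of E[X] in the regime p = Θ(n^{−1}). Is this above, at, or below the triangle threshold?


Number of potential triangles: C(137, 3) = 419220.
Each occurs with probability p³ ≈ (0.029197)³ ≈ 2.4889620e-05.
By linearity: E[X] = C(137, 3)·p³ ≈ 419220 · 2.4889620e-05 ≈ 10.43423.
Here α = 1, so p = 4/n is exactly at the triangle threshold p ~ 1/n. Asymptotically E[X] → c³/6 = 4³/6 = 32/3 ≈ 10.66667, a bounded constant. In this regime the triangle count is asymptotically Poisson(c³/6).

E[X] ≈ 10.43423; in regime p = Θ(1/n^{1}) E[X] stays bounded (at the triangle threshold p ~ 1/n).


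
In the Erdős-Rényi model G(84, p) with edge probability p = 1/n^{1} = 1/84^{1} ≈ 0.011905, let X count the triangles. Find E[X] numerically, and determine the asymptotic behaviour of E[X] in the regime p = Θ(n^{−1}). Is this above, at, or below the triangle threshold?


Number of potential triangles: C(84, 3) = 95284.
Each occurs with probability p³ ≈ (0.011905)³ ≈ 1.6871828e-06.
By linearity: E[X] = C(84, 3)·p³ ≈ 95284 · 1.6871828e-06 ≈ 0.16076.
Here α = 1, so p = 1/n is exactly at the triangle threshold p ~ 1/n. Asymptotically E[X] → c³/6 = 1³/6 = 1/6 ≈ 0.16667, a bounded constant. In this regime the triangle count is asymptotically Poisson(c³/6).

E[X] ≈ 0.16076; in regime p = Θ(1/n^{1}) E[X] stays bounded (at the triangle threshold p ~ 1/n).


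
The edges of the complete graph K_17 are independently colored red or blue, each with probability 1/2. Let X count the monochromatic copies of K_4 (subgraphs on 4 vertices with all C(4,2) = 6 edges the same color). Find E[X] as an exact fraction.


Let X = Σ_S X_S over the C(17, 4) = 2380 subsets S of size 4, where X_S = 1 if the K_4 on S is monochromatic.
For a fixed S, the K_4 on S has C(4, 2) = 6 edges. P[all 6 edges red] = (1/2)^6, and likewise for blue, so P[monochromatic] = 2·(1/2)^6 = 2^{1 − 6} = 1/32.
By linearity: E[X] = C(17, 4) · 2^{1 − 6} = 2380 · 1/32 = 595/8.
Numerically: E[X] ≈ 74.37500.

E[X] = C(17,4)·2^(1−C(4,2)) = 595/8 ≈ 74.37500.


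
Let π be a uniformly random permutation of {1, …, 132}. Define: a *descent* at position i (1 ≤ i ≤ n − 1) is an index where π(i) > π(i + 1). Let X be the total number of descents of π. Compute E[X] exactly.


Write X = Σ X_I over i = 1, …, 131, with X_I the indicator of one descent.
There are 131 indicators.
For each fixed i, the pair (π(i), π(i+1)) is a uniformly random ordered pair of distinct values from {1, …, 132}; by symmetry P[π(i) > π(i+1)] = 1/2.
By linearity: E[X] = 131 · (1/2) = (132 − 1) · (1/2) = 131/2 ≈ 65.500000.

E[X] = 131/2 = 65.500000.


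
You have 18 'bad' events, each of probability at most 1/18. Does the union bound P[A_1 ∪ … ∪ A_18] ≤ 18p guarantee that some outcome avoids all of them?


Union bound: P[∪_{i=1}^{18} A_i] ≤ Σ_i P[A_i] ≤ 18·p = 18·(1/18) = 1.
Numerically: 1 ≈ 1.000000.
Is 1 < 1? NO.
Since the bound 1 is ≥ 1, the union bound is uninformative here; it does NOT by itself certify existence.

18·p = 1 ≈ 1.000000; existence NOT certified by the union bound.


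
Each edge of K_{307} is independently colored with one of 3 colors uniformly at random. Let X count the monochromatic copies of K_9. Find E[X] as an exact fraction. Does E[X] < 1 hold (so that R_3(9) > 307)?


E[X] = C(307, 9) · 3^{1 − 36} = 59303278327292350 · 3^{−35} = 59303278327292350/50031545098999707.
As a reduced fraction: E[X] = 59303278327292350/50031545098999707 ≈ 1.1853177.
Is E[X] < 1? NO.
Since E[X] ≥ 1, the first-moment bound is inconclusive at n = 307; it does NOT by itself certify R_3(9) > 307.

E[X] = 59303278327292350/50031545098999707 ≈ 1.1853177; E[X] ≥ 1; first-moment method inconclusive here.


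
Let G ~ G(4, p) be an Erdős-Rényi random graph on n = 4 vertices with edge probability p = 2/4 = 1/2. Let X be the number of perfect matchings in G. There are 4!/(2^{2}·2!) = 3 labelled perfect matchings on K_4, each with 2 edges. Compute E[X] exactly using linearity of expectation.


K_4 has 4!/(2^{2}·2!) = 3 labelled perfect matchings.
For each such perfect matching H, let X_H = 1 if all 2 edges of H are present in G. Then P[X_H = 1] = p^{2} = (1/2)^{2} = 1/4.
By linearity: E[X] = Σ_H E[X_H] = 3 · p^{2} = 3 · 1/4 = 3/4.
Numerically: E[X] ≈ 0.75.

E[X] = 3 · (1/2)^{2} = 3/4 ≈ 0.75.


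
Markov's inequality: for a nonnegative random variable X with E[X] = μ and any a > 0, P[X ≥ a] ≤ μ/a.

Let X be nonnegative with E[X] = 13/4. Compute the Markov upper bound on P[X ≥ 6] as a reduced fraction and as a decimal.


μ = E[X] = 13/4, a = 6.
Markov: P[X ≥ 6] ≤ μ/a = (13/4)/6 = 13/24.
Numerically: ≈ 0.542.
(Since a = 6 > μ = 3.250, the bound 13/24 is < 1 and informative.)

P[X ≥ 6] ≤ 13/24 ≈ 0.542.


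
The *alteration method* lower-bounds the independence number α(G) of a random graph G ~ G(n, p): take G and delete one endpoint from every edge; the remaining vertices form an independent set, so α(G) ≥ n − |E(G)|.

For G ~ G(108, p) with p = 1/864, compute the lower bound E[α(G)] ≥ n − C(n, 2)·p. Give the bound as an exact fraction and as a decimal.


E[|E(G)|] = C(108, 2)·p = 5778 · (1/864) = 107/16.
E[α(G)] ≥ n − E[|E(G)|] = 108 − 107/16 = 1621/16.
Numerically: ≈ 101.312.
(This is only a lower bound; the true E[α(G)] may be larger.)

E[α(G)] ≥ 1621/16 ≈ 101.312.


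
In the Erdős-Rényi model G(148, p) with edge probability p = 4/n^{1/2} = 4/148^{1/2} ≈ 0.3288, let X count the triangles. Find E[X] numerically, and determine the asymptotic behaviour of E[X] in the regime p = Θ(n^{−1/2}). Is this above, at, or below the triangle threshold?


Number of potential triangles: C(148, 3) = 529396.
Each occurs with probability p³ ≈ (0.3288)³ ≈ 3.5545727e-02.
By linearity: E[X] = C(148, 3)·p³ ≈ 529396 · 3.5545727e-02 ≈ 18817.76568.
Since α = 1/2 < 1, p = c/n^{1/2} ≫ 1/n is above the triangle threshold p ~ 1/n. Asymptotically E[X] ~ (c³/6)·n^{3(1−α)} = (4³/6)·n^{1.5} → ∞; triangles are abundant w.h.p.

E[X] ≈ 18817.76568; in regime p = Θ(1/n^{1/2}) E[X] diverges (above the triangle threshold p ~ 1/n).


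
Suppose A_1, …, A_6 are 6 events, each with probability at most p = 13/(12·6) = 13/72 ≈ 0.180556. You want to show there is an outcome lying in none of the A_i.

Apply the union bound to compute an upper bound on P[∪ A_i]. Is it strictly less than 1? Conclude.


Union bound: P[∪_{i=1}^{6} A_i] ≤ Σ_i P[A_i] ≤ 6·p = 6·(13/72) = 13/12.
Numerically: 13/12 ≈ 1.083333.
Is 13/12 < 1? NO.
Since the bound 13/12 is ≥ 1, the union bound is uninformative here; it does NOT by itself certify existence.

6·p = 13/12 ≈ 1.083333; existence NOT certified by the union bound.


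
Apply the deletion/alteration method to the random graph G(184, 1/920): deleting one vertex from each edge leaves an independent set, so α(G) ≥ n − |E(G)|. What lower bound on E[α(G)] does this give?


E[|E(G)|] = C(184, 2)·p = 16836 · (1/920) = 183/10.
E[α(G)] ≥ n − E[|E(G)|] = 184 − 183/10 = 1657/10.
Numerically: ≈ 165.700000.
(This is only a lower bound; the true E[α(G)] may be larger.)

E[α(G)] ≥ 1657/10 ≈ 165.700000.


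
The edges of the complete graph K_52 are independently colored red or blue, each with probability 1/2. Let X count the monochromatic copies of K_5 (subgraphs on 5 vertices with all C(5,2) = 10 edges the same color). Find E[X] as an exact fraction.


Let X = Σ_S X_S over the C(52, 5) = 2598960 subsets S of size 5, where X_S = 1 if the K_5 on S is monochromatic.
For a fixed S, the K_5 on S has C(5, 2) = 10 edges. P[all 10 edges red] = (1/2)^10, and likewise for blue, so P[monochromatic] = 2·(1/2)^10 = 2^{1 − 10} = 1/512.
Summing: E[X] = C(52, 5) · 2^{1 − 10} = 2598960 · 1/512 = 162435/32.
Numerically: E[X] ≈ 5076.093750.

E[X] = C(52,5)·2^(1−C(5,2)) = 162435/32 ≈ 5076.093750.


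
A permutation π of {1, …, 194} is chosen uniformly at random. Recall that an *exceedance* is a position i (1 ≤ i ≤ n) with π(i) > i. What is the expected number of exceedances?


Write X = Σ_{i=1}^{194} X_i, where X_i = 1_{π(i) > i}.
For each fixed i, π(i) is uniform over {1, …, 194} (marginal of a uniform permutation), so P[π(i) > i] = (n − i)/n. Summing: Σ_{i=1}^{194} (n − i)/n = (0 + 1 + … + 193)/194 = 194(194 − 1)/(2·194) = (194 − 1)/2.
Hence E[X] = Σ_{i=1}^{194} (194 − i)/194 = 193/2 ≈ 96.5000.

E[X] = 193/2 = 96.5000.


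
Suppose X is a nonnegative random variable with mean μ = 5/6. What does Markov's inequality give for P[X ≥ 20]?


μ = E[X] = 5/6, a = 20.
Markov: P[X ≥ 20] ≤ μ/a = (5/6)/20 = 1/24.
Numerically: ≈ 0.04167.
(Since a = 20 > μ = 0.83333, the bound 1/24 is < 1 and informative.)

P[X ≥ 20] ≤ 1/24 ≈ 0.04167.


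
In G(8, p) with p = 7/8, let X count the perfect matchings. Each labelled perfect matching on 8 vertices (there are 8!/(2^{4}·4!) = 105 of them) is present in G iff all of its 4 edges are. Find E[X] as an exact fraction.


K_8 has 8!/(2^{4}·4!) = 105 labelled perfect matchings.
For each such perfect matching H, let X_H = 1 if all 4 edges of H are present in G. Then P[X_H = 1] = p^{4} = (7/8)^{4} = 2401/4096.
By linearity: E[X] = Σ_H E[X_H] = 105 · p^{4} = 105 · 2401/4096 = 252105/4096.
Numerically: E[X] ≈ 61.55.

E[X] = 105 · (7/8)^{4} = 252105/4096 ≈ 61.55.


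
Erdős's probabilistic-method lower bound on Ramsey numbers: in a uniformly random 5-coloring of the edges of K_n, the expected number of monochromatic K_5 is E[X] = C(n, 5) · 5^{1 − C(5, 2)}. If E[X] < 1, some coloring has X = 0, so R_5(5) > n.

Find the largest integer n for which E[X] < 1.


We need C(n, 5) · 5^{1 − 10} < 1, i.e. C(n, 5) < 5^{10 − 1} = 1953125.
Check values of n near the boundary:
  n = 44: C(44, 5) = 1086008; 1086008 < 1953125? YES
  n = 45: C(45, 5) = 1221759; 1221759 < 1953125? YES
  n = 46: C(46, 5) = 1370754; 1370754 < 1953125? YES
  n = 47: C(47, 5) = 1533939; 1533939 < 1953125? YES
  n = 48: C(48, 5) = 1712304; 1712304 < 1953125? YES
  n = 49: C(49, 5) = 1906884; 1906884 < 1953125? YES
  n = 50: C(50, 5) = 2118760; 2118760 < 1953125? NO
  n = 51: C(51, 5) = 2349060; 2349060 < 1953125? NO
  n = 52: C(52, 5) = 2598960; 2598960 < 1953125? NO
The largest n with C(n, 5) < 1953125 is n = 49 (where E[X] = 1906884/1953125 ≈ 0.976325). Hence R_5(5) > 49, i.e. R_5(5) ≥ 50.

Largest n = 49; hence R_5(5) > 49.


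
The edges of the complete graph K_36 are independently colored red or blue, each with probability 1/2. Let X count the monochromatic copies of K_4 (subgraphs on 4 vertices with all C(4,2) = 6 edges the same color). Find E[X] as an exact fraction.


Let X = Σ_S X_S over the C(36, 4) = 58905 subsets S of size 4, where X_S = 1 if the K_4 on S is monochromatic.
For a fixed S, the K_4 on S has C(4, 2) = 6 edges. P[all 6 edges red] = (1/2)^6, and likewise for blue, so P[monochromatic] = 2·(1/2)^6 = 2^{1 − 6} = 1/32.
By linearity of expectation: E[X] = C(36, 4) · 2^{1 − 6} = 58905 · 1/32 = 58905/32.
Numerically: E[X] ≈ 1840.78125.

E[X] = C(36,4)·2^(1−C(4,2)) = 58905/32 ≈ 1840.78125.


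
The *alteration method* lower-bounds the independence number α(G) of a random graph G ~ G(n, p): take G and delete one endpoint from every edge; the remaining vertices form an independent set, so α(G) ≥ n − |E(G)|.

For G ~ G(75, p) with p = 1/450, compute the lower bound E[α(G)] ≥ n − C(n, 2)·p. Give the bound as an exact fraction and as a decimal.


E[|E(G)|] = C(75, 2)·p = 2775 · (1/450) = 37/6.
E[α(G)] ≥ n − E[|E(G)|] = 75 − 37/6 = 413/6.
Numerically: ≈ 68.8333.
(This is only a lower bound; the true E[α(G)] may be larger.)

E[α(G)] ≥ 413/6 ≈ 68.8333.


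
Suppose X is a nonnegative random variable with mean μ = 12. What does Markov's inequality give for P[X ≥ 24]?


μ = E[X] = 12, a = 24.
Markov: P[X ≥ 24] ≤ μ/a = (12)/24 = 1/2.
Numerically: ≈ 0.5000.
(Since a = 24 > μ = 12.0000, the bound 1/2 is < 1 and informative.)

P[X ≥ 24] ≤ 1/2 ≈ 0.5000.


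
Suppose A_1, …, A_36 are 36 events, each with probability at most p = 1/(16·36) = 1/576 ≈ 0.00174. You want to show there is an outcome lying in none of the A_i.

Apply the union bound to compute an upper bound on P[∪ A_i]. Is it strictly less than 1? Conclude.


Union bound: P[∪_{i=1}^{36} A_i] ≤ Σ_i P[A_i] ≤ 36·p = 36·(1/576) = 1/16.
Numerically: 1/16 ≈ 0.06250.
Is 1/16 < 1? YES.
Since P[∪ A_i] ≤ 1/16 < 1, the complement has P[∩ A_i^c] ≥ 1 − 1/16 = 15/16 > 0, so some outcome avoids every A_i.

36·p = 1/16 ≈ 0.06250; existence CERTIFIED by the union bound.


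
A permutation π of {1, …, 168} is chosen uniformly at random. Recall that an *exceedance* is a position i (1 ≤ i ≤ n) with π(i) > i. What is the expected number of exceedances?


Write X = Σ_{i=1}^{168} X_i, where X_i = 1_{π(i) > i}.
For each fixed i, π(i) is uniform over {1, …, 168} (marginal of a uniform permutation), so P[π(i) > i] = (n − i)/n. Summing: Σ_{i=1}^{168} (n − i)/n = (0 + 1 + … + 167)/168 = 168(168 − 1)/(2·168) = (168 − 1)/2.
Hence E[X] = Σ_{i=1}^{168} (168 − i)/168 = 167/2 ≈ 83.5000.

E[X] = 167/2 = 83.5000.


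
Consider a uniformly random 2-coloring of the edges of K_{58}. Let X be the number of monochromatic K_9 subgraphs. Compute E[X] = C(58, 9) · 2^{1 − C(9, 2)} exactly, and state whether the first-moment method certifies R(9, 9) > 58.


E[X] = C(58, 9) · 2^{1 − 36} = 10648873950 · 2^{−35} = 10648873950/34359738368.
As a reduced fraction: E[X] = 5324436975/17179869184 ≈ 0.30992.
Is E[X] < 1? YES.
Since E[X] < 1, there exists a 2-coloring of K_{58} with no monochromatic K_9; hence R(9, 9) > 58.

E[X] = 5324436975/17179869184 ≈ 0.30992; E[X] < 1, so R(9, 9) > 58.


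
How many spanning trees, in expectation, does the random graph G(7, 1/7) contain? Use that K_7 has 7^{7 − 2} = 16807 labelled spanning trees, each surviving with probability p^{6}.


K_7 has 7^{7 − 2} = 16807 labelled spanning trees.
For each such spanning tree H, let X_H = 1 if all 6 edges of H are present in G. Then P[X_H = 1] = p^{6} = (1/7)^{6} = 1/117649.
Summing the indicators: E[X] = Σ_H E[X_H] = 16807 · p^{6} = 16807 · 1/117649 = 1/7.
Numerically: E[X] ≈ 0.1429.

E[X] = 16807 · (1/7)^{6} = 1/7 ≈ 0.1429.


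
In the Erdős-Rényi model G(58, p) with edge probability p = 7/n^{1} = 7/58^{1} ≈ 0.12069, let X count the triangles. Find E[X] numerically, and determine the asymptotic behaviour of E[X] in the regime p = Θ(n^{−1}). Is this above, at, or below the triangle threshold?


Number of potential triangles: C(58, 3) = 30856.
Each occurs with probability p³ ≈ (0.12069)³ ≈ 1.7579647e-03.
By linearity: E[X] = C(58, 3)·p³ ≈ 30856 · 1.7579647e-03 ≈ 54.24376.
Here α = 1, so p = 7/n is exactly at the triangle threshold p ~ 1/n. Asymptotically E[X] → c³/6 = 7³/6 = 343/6 ≈ 57.16667, a bounded constant. In this regime the triangle count is asymptotically Poisson(c³/6).

E[X] ≈ 54.24376; in regime p = Θ(1/n^{1}) E[X] stays bounded (at the triangle threshold p ~ 1/n).


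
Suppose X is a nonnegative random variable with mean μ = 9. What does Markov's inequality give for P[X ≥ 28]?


μ = E[X] = 9, a = 28.
Markov: P[X ≥ 28] ≤ μ/a = (9)/28 = 9/28.
Numerically: ≈ 0.321.
(Since a = 28 > μ = 9.000, the bound 9/28 is < 1 and informative.)

P[X ≥ 28] ≤ 9/28 ≈ 0.321.


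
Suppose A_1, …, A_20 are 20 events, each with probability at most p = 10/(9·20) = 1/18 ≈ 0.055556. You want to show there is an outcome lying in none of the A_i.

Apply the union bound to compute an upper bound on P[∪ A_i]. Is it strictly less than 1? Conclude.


Union bound: P[∪_{i=1}^{20} A_i] ≤ Σ_i P[A_i] ≤ 20·p = 20·(1/18) = 10/9.
Numerically: 10/9 ≈ 1.111111.
Is 10/9 < 1? NO.
Since the bound 10/9 is ≥ 1, the union bound is uninformative here; it does NOT by itself certify existence.

20·p = 10/9 ≈ 1.111111; existence NOT certified by the union bound.


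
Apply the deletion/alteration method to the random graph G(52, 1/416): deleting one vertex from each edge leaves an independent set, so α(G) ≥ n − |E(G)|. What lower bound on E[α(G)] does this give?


E[|E(G)|] = C(52, 2)·p = 1326 · (1/416) = 51/16.
E[α(G)] ≥ n − E[|E(G)|] = 52 − 51/16 = 781/16.
Numerically: ≈ 48.8125.
(This is only a lower bound; the true E[α(G)] may be larger.)

E[α(G)] ≥ 781/16 ≈ 48.8125.


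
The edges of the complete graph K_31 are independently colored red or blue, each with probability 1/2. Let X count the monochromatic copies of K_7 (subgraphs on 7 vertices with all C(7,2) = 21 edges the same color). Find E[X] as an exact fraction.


Let X = Σ_S X_S over the C(31, 7) = 2629575 subsets S of size 7, where X_S = 1 if the K_7 on S is monochromatic.
For a fixed S, the K_7 on S has C(7, 2) = 21 edges. P[all 21 edges red] = (1/2)^21, and likewise for blue, so P[monochromatic] = 2·(1/2)^21 = 2^{1 − 21} = 1/1048576.
By linearity: E[X] = C(31, 7) · 2^{1 − 21} = 2629575 · 1/1048576 = 2629575/1048576.
Numerically: E[X] ≈ 2.5078.

E[X] = C(31,7)·2^(1−C(7,2)) = 2629575/1048576 ≈ 2.5078.


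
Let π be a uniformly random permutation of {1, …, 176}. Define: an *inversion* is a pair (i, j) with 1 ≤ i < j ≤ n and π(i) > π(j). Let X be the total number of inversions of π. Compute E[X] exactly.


Write X = Σ X_I over the C(176, 2) = 15400 pairs i < j, with X_I the indicator of one inversion.
There are 15400 indicators.
For each fixed pair i < j, the values π(i) and π(j) are two distinct elements of {1, …, 176} in uniformly random order; by symmetry P[π(i) > π(j)] = 1/2.
By linearity: E[X] = 15400 · (1/2) = C(176, 2) · (1/2) = 15400/2 = 7700 ≈ 7700.000.

E[X] = 7700 = 7700.000.


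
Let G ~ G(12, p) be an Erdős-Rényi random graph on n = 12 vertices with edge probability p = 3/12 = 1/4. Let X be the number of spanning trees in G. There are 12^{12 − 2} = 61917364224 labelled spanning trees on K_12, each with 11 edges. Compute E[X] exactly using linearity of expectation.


K_12 has 12^{12 − 2} = 61917364224 labelled spanning trees.
For each such spanning tree H, let X_H = 1 if all 11 edges of H are present in G. Then P[X_H = 1] = p^{11} = (1/4)^{11} = 1/4194304.
By linearity of expectation: E[X] = Σ_H E[X_H] = 61917364224 · p^{11} = 61917364224 · 1/4194304 = 59049/4.
Numerically: E[X] ≈ 1.476e+04.

E[X] = 61917364224 · (1/4)^{11} = 59049/4 ≈ 1.476e+04.


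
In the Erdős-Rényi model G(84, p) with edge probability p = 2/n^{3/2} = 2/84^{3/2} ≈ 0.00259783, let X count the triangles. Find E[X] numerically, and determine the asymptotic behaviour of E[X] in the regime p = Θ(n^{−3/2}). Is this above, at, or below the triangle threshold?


Number of potential triangles: C(84, 3) = 95284.
Each occurs with probability p³ ≈ (0.00259783)³ ≈ 1.75320702e-08.
By linearity: E[X] = C(84, 3)·p³ ≈ 95284 · 1.75320702e-08 ≈ 0.001671.
Since α = 3/2 > 1, p = c/n^{3/2} = o(1/n) is below the triangle threshold p ~ 1/n. Asymptotically E[X] ~ (c³/6)·n^{3(1−α)} = (2³/6)·n^{-1.5} → 0, so by Markov's inequality G has no triangles w.h.p.

E[X] ≈ 0.001671; in regime p = Θ(1/n^{3/2}) E[X] tends to 0 (below the triangle threshold p ~ 1/n).


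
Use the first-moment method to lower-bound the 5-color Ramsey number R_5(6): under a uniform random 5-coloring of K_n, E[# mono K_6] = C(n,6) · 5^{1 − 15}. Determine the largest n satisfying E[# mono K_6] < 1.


We need C(n, 6) · 5^{1 − 15} < 1, i.e. C(n, 6) < 5^{15 − 1} = 6103515625.
Check values of n near the boundary:
  n = 125: C(125, 6) = 4690625500; 4690625500 < 6103515625? YES
  n = 126: C(126, 6) = 4925156775; 4925156775 < 6103515625? YES
  n = 127: C(127, 6) = 5169379425; 5169379425 < 6103515625? YES
  n = 128: C(128, 6) = 5423611200; 5423611200 < 6103515625? YES
  n = 129: C(129, 6) = 5688177600; 5688177600 < 6103515625? YES
  n = 130: C(130, 6) = 5963412000; 5963412000 < 6103515625? YES
  n = 131: C(131, 6) = 6249655776; 6249655776 < 6103515625? NO
  n = 132: C(132, 6) = 6547258432; 6547258432 < 6103515625? NO
  n = 133: C(133, 6) = 6856577728; 6856577728 < 6103515625? NO
The largest n with C(n, 6) < 6103515625 is n = 130 (where E[X] = 47707296/48828125 ≈ 0.977). Hence R_5(6) > 130, i.e. R_5(6) ≥ 131.

Largest n = 130; hence R_5(6) > 130.


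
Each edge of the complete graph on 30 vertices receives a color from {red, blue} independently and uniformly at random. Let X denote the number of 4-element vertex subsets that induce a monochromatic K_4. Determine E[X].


Let X = Σ_S X_S over the C(30, 4) = 27405 subsets S of size 4, where X_S = 1 if the K_4 on S is monochromatic.
For a fixed S, the K_4 on S has C(4, 2) = 6 edges. P[all 6 edges red] = (1/2)^6, and likewise for blue, so P[monochromatic] = 2·(1/2)^6 = 2^{1 − 6} = 1/32.
By linearity of expectation: E[X] = C(30, 4) · 2^{1 − 6} = 27405 · 1/32 = 27405/32.
Numerically: E[X] ≈ 856.40625.

E[X] = C(30,4)·2^(1−C(4,2)) = 27405/32 ≈ 856.40625.


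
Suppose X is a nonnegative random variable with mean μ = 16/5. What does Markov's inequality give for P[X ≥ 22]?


μ = E[X] = 16/5, a = 22.
Markov: P[X ≥ 22] ≤ μ/a = (16/5)/22 = 8/55.
Numerically: ≈ 0.145455.
(Since a = 22 > μ = 3.200000, the bound 8/55 is < 1 and informative.)

P[X ≥ 22] ≤ 8/55 ≈ 0.145455.


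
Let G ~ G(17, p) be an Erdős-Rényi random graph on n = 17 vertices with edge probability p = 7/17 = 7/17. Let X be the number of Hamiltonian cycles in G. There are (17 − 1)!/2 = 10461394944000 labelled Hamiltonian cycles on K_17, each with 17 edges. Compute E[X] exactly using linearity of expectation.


K_17 has (17 − 1)!/2 = 10461394944000 labelled Hamiltonian cycles.
For each such Hamiltonian cycle H, let X_H = 1 if all 17 edges of H are present in G. Then P[X_H = 1] = p^{17} = (7/17)^{17} = 232630513987207/827240261886336764177.
By linearity: E[X] = Σ_H E[X_H] = 10461394944000 · p^{17} = 10461394944000 · 232630513987207/827240261886336764177 = 2433639682845888590481408000/827240261886336764177.
Numerically: E[X] ≈ 2.942e+06.

E[X] = 10461394944000 · (7/17)^{17} = 2433639682845888590481408000/827240261886336764177 ≈ 2.942e+06.


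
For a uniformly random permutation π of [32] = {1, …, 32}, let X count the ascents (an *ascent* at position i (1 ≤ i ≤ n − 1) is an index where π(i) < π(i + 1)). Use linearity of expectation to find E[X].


Write X = Σ X_I over i = 1, …, 31, with X_I the indicator of one ascent.
There are 31 indicators.
For each fixed i, the pair (π(i), π(i+1)) is a uniformly random ordered pair of distinct values from {1, …, 32}; by symmetry P[π(i) < π(i+1)] = 1/2.
By linearity: E[X] = 31 · (1/2) = (32 − 1) · (1/2) = 31/2 ≈ 15.5000.

E[X] = 31/2 = 15.5000.


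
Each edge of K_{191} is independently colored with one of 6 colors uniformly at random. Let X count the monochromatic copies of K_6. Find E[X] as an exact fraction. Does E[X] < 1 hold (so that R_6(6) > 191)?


E[X] = C(191, 6) · 6^{1 − 15} = 62291483793 · 6^{−14} = 62291483793/78364164096.
As a reduced fraction: E[X] = 6921275977/8707129344 ≈ 0.795.
Is E[X] < 1? YES.
Since E[X] < 1, there exists a 6-coloring of K_{191} with no monochromatic K_6; hence R_6(6) > 191.

E[X] = 6921275977/8707129344 ≈ 0.795; E[X] < 1, so R_6(6) > 191.


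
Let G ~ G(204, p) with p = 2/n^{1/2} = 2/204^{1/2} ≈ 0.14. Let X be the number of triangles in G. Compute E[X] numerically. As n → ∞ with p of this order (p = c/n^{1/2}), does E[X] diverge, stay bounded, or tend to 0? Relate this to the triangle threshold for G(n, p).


Number of potential triangles: C(204, 3) = 1394204.
Each occurs with probability p³ ≈ (0.14)³ ≈ 2.745647e-03.
By linearity: E[X] = C(204, 3)·p³ ≈ 1394204 · 2.745647e-03 ≈ 3827.9923.
Since α = 1/2 < 1, p = c/n^{1/2} ≫ 1/n is above the triangle threshold p ~ 1/n. Asymptotically E[X] ~ (c³/6)·n^{3(1−α)} = (2³/6)·n^{1.5} → ∞; triangles are abundant w.h.p.

E[X] ≈ 3827.9923; in regime p = Θ(1/n^{1/2}) E[X] diverges (above the triangle threshold p ~ 1/n).


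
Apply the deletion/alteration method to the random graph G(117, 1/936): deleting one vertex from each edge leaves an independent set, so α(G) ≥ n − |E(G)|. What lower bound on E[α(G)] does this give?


E[|E(G)|] = C(117, 2)·p = 6786 · (1/936) = 29/4.
E[α(G)] ≥ n − E[|E(G)|] = 117 − 29/4 = 439/4.
Numerically: ≈ 109.7500.
(This is only a lower bound; the true E[α(G)] may be larger.)

E[α(G)] ≥ 439/4 ≈ 109.7500.


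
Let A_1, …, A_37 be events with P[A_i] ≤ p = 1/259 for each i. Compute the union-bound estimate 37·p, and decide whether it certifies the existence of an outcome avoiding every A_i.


Union bound: P[∪_{i=1}^{37} A_i] ≤ Σ_i P[A_i] ≤ 37·p = 37·(1/259) = 1/7.
Numerically: 1/7 ≈ 0.1428571.
Is 1/7 < 1? YES.
Since P[∪ A_i] ≤ 1/7 < 1, the complement has P[∩ A_i^c] ≥ 1 − 1/7 = 6/7 > 0, so some outcome avoids every A_i.

37·p = 1/7 ≈ 0.1428571; existence CERTIFIED by the union bound.


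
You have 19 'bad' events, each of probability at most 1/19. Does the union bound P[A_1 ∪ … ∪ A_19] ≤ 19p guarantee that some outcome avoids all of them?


Union bound: P[∪_{i=1}^{19} A_i] ≤ Σ_i P[A_i] ≤ 19·p = 19·(1/19) = 1.
Numerically: 1 ≈ 1.00000.
Is 1 < 1? NO.
Since the bound 1 is ≥ 1, the union bound is uninformative here; it does NOT by itself certify existence.

19·p = 1 ≈ 1.00000; existence NOT certified by the union bound.


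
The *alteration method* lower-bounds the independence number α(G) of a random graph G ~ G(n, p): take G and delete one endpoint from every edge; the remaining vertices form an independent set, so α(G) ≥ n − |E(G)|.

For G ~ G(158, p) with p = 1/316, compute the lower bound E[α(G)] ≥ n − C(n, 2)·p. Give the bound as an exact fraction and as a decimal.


E[|E(G)|] = C(158, 2)·p = 12403 · (1/316) = 157/4.
E[α(G)] ≥ n − E[|E(G)|] = 158 − 157/4 = 475/4.
Numerically: ≈ 118.750.
(This is only a lower bound; the true E[α(G)] may be larger.)

E[α(G)] ≥ 475/4 ≈ 118.750.


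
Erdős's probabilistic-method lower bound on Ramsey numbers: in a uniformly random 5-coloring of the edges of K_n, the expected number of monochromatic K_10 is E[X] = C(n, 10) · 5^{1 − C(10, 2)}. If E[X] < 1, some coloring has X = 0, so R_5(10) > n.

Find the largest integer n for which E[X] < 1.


We need C(n, 10) · 5^{1 − 45} < 1, i.e. C(n, 10) < 5^{45 − 1} = 5684341886080801486968994140625.
Check values of n near the boundary:
  n = 5388: C(5388, 10) = 5634865093375880654852250419586; 5634865093375880654852250419586 < 5684341886080801486968994140625? YES
  n = 5389: C(5389, 10) = 5645340767466558997768874792926; 5645340767466558997768874792926 < 5684341886080801486968994140625? YES
  n = 5390: C(5390, 10) = 5655833965919099070255434039753; 5655833965919099070255434039753 < 5684341886080801486968994140625? YES
  n = 5391: C(5391, 10) = 5666344714787188828795213697883; 5666344714787188828795213697883 < 5684341886080801486968994140625? YES
  n = 5392: C(5392, 10) = 5676873040158402483252283957448; 5676873040158402483252283957448 < 5684341886080801486968994140625? YES
  n = 5393: C(5393, 10) = 5687418968154238267170642278008; 5687418968154238267170642278008 < 5684341886080801486968994140625? NO
  n = 5394: C(5394, 10) = 5697982524930156243149785372878; 5697982524930156243149785372878 < 5684341886080801486968994140625? NO
  n = 5395: C(5395, 10) = 5708563736675616143322765475706; 5708563736675616143322765475706 < 5684341886080801486968994140625? NO
The largest n with C(n, 10) < 5684341886080801486968994140625 is n = 5392 (where E[X] = 5676873040158402483252283957448/5684341886080801486968994140625 ≈ 0.999). Hence R_5(10) > 5392, i.e. R_5(10) ≥ 5393.

Largest n = 5392; hence R_5(10) > 5392.


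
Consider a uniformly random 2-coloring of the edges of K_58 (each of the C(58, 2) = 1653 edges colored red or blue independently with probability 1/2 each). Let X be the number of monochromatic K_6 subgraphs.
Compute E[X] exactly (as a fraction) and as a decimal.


Let X = Σ_S X_S over the C(58, 6) = 40475358 subsets S of size 6, where X_S = 1 if the K_6 on S is monochromatic.
For a fixed S, the K_6 on S has C(6, 2) = 15 edges. P[all 15 edges red] = (1/2)^15, and likewise for blue, so P[monochromatic] = 2·(1/2)^15 = 2^{1 − 15} = 1/16384.
By linearity of expectation: E[X] = C(58, 6) · 2^{1 − 15} = 40475358 · 1/16384 = 20237679/8192.
Numerically: E[X] ≈ 2470.41980.

E[X] = C(58,6)·2^(1−C(6,2)) = 20237679/8192 ≈ 2470.41980.


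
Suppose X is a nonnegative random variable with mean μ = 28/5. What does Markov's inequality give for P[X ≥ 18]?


μ = E[X] = 28/5, a = 18.
Markov: P[X ≥ 18] ≤ μ/a = (28/5)/18 = 14/45.
Numerically: ≈ 0.311.
(Since a = 18 > μ = 5.600, the bound 14/45 is < 1 and informative.)

P[X ≥ 18] ≤ 14/45 ≈ 0.311.


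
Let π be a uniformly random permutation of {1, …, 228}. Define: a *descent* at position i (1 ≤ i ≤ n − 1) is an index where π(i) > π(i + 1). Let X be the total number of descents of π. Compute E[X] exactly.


Write X = Σ X_I over i = 1, …, 227, with X_I the indicator of one descent.
There are 227 indicators.
For each fixed i, the pair (π(i), π(i+1)) is a uniformly random ordered pair of distinct values from {1, …, 228}; by symmetry P[π(i) > π(i+1)] = 1/2.
By linearity: E[X] = 227 · (1/2) = (228 − 1) · (1/2) = 227/2 ≈ 113.500.

E[X] = 227/2 = 113.500.


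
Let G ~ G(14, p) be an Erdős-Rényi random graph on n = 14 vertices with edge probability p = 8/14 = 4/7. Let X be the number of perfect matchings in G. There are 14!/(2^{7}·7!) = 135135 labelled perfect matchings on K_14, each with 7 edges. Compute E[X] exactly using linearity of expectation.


K_14 has 14!/(2^{7}·7!) = 135135 labelled perfect matchings.
For each such perfect matching H, let X_H = 1 if all 7 edges of H are present in G. Then P[X_H = 1] = p^{7} = (4/7)^{7} = 16384/823543.
Summing the indicators: E[X] = Σ_H E[X_H] = 135135 · p^{7} = 135135 · 16384/823543 = 316293120/117649.
Numerically: E[X] ≈ 2688.

E[X] = 135135 · (4/7)^{7} = 316293120/117649 ≈ 2688.


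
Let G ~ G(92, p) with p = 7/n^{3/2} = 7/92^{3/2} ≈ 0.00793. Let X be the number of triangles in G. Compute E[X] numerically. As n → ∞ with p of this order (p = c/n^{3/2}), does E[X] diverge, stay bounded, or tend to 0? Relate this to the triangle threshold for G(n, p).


Number of potential triangles: C(92, 3) = 125580.
Each occurs with probability p³ ≈ (0.00793)³ ≈ 4.99170e-07.
By linearity: E[X] = C(92, 3)·p³ ≈ 125580 · 4.99170e-07 ≈ 0.063.
Since α = 3/2 > 1, p = c/n^{3/2} = o(1/n) is below the triangle threshold p ~ 1/n. Asymptotically E[X] ~ (c³/6)·n^{3(1−α)} = (7³/6)·n^{-1.5} → 0, so by Markov's inequality G has no triangles w.h.p.

E[X] ≈ 0.063; in regime p = Θ(1/n^{3/2}) E[X] tends to 0 (below the triangle threshold p ~ 1/n).


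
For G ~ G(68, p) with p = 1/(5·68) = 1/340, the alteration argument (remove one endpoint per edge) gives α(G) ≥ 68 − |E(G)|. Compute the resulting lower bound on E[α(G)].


E[|E(G)|] = C(68, 2)·p = 2278 · (1/340) = 67/10.
E[α(G)] ≥ n − E[|E(G)|] = 68 − 67/10 = 613/10.
Numerically: ≈ 61.3000.
(This is only a lower bound; the true E[α(G)] may be larger.)

E[α(G)] ≥ 613/10 ≈ 61.3000.


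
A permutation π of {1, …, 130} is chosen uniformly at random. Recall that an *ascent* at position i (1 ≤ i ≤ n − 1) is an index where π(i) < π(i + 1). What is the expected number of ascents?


Write X = Σ X_I over i = 1, …, 129, with X_I the indicator of one ascent.
There are 129 indicators.
For each fixed i, the pair (π(i), π(i+1)) is a uniformly random ordered pair of distinct values from {1, …, 130}; by symmetry P[π(i) < π(i+1)] = 1/2.
By linearity: E[X] = 129 · (1/2) = (130 − 1) · (1/2) = 129/2 ≈ 64.500000.

E[X] = 129/2 = 64.500000.


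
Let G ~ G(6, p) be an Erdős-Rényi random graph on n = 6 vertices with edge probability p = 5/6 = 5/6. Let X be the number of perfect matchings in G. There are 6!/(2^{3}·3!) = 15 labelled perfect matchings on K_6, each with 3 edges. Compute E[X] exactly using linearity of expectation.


K_6 has 6!/(2^{3}·3!) = 15 labelled perfect matchings.
For each such perfect matching H, let X_H = 1 if all 3 edges of H are present in G. Then P[X_H = 1] = p^{3} = (5/6)^{3} = 125/216.
Summing the indicators: E[X] = Σ_H E[X_H] = 15 · p^{3} = 15 · 125/216 = 625/72.
Numerically: E[X] ≈ 8.68.

E[X] = 15 · (5/6)^{3} = 625/72 ≈ 8.68.


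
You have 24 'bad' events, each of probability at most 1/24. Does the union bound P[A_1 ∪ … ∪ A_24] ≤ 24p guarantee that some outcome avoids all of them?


Union bound: P[∪_{i=1}^{24} A_i] ≤ Σ_i P[A_i] ≤ 24·p = 24·(1/24) = 1.
Numerically: 1 ≈ 1.0000.
Is 1 < 1? NO.
Since the bound 1 is ≥ 1, the union bound is uninformative here; it does NOT by itself certify existence.

24·p = 1 ≈ 1.0000; existence NOT certified by the union bound.


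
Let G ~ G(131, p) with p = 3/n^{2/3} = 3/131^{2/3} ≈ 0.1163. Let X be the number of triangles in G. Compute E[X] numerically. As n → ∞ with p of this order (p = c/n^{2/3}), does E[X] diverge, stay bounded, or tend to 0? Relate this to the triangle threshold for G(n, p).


Number of potential triangles: C(131, 3) = 366145.
Each occurs with probability p³ ≈ (0.1163)³ ≈ 1.573335e-03.
By linearity: E[X] = C(131, 3)·p³ ≈ 366145 · 1.573335e-03 ≈ 576.0687.
Since α = 2/3 < 1, p = c/n^{2/3} ≫ 1/n is above the triangle threshold p ~ 1/n. Asymptotically E[X] ~ (c³/6)·n^{3(1−α)} = (3³/6)·n^{1} → ∞; triangles are abundant w.h.p.

E[X] ≈ 576.0687; in regime p = Θ(1/n^{2/3}) E[X] diverges (above the triangle threshold p ~ 1/n).


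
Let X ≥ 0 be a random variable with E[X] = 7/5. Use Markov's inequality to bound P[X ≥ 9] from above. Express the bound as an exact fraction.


μ = E[X] = 7/5, a = 9.
Markov: P[X ≥ 9] ≤ μ/a = (7/5)/9 = 7/45.
Numerically: ≈ 0.155556.
(Since a = 9 > μ = 1.400000, the bound 7/45 is < 1 and informative.)

P[X ≥ 9] ≤ 7/45 ≈ 0.155556.


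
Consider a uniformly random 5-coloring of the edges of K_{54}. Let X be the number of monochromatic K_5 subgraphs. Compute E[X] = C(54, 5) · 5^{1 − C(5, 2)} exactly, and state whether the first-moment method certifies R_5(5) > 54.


E[X] = C(54, 5) · 5^{1 − 10} = 3162510 · 5^{−9} = 3162510/1953125.
As a reduced fraction: E[X] = 632502/390625 ≈ 1.6192.
Is E[X] < 1? NO.
Since E[X] ≥ 1, the first-moment bound is inconclusive at n = 54; it does NOT by itself certify R_5(5) > 54.

E[X] = 632502/390625 ≈ 1.6192; E[X] ≥ 1; first-moment method inconclusive here.


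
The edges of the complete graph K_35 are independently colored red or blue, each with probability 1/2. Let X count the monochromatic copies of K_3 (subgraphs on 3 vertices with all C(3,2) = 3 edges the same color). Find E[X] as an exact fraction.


Let X = Σ_S X_S over the C(35, 3) = 6545 subsets S of size 3, where X_S = 1 if the K_3 on S is monochromatic.
For a fixed S, the K_3 on S has C(3, 2) = 3 edges. P[all 3 edges red] = (1/2)^3, and likewise for blue, so P[monochromatic] = 2·(1/2)^3 = 2^{1 − 3} = 1/4.
Summing: E[X] = C(35, 3) · 2^{1 − 3} = 6545 · 1/4 = 6545/4.
Numerically: E[X] ≈ 1636.2500.

E[X] = C(35,3)·2^(1−C(3,2)) = 6545/4 ≈ 1636.2500.


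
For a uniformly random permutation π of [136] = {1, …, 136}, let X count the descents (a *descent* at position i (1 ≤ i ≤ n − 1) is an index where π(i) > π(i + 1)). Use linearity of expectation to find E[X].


Write X = Σ X_I over i = 1, …, 135, with X_I the indicator of one descent.
There are 135 indicators.
For each fixed i, the pair (π(i), π(i+1)) is a uniformly random ordered pair of distinct values from {1, …, 136}; by symmetry P[π(i) > π(i+1)] = 1/2.
By linearity: E[X] = 135 · (1/2) = (136 − 1) · (1/2) = 135/2 ≈ 67.50000.

E[X] = 135/2 = 67.50000.


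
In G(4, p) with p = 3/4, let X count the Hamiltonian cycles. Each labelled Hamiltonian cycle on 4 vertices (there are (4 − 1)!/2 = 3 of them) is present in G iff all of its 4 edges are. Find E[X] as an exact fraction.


K_4 has (4 − 1)!/2 = 3 labelled Hamiltonian cycles.
For each such Hamiltonian cycle H, let X_H = 1 if all 4 edges of H are present in G. Then P[X_H = 1] = p^{4} = (3/4)^{4} = 81/256.
By linearity: E[X] = Σ_H E[X_H] = 3 · p^{4} = 3 · 81/256 = 243/256.
Numerically: E[X] ≈ 0.94922.

E[X] = 3 · (3/4)^{4} = 243/256 ≈ 0.94922.


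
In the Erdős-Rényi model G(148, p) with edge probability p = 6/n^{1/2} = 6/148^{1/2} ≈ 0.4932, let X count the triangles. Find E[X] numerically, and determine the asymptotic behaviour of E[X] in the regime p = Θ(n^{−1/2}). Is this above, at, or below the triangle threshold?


Number of potential triangles: C(148, 3) = 529396.
Each occurs with probability p³ ≈ (0.4932)³ ≈ 1.1996683e-01.
By linearity: E[X] = C(148, 3)·p³ ≈ 529396 · 1.1996683e-01 ≈ 63509.95918.
Since α = 1/2 < 1, p = c/n^{1/2} ≫ 1/n is above the triangle threshold p ~ 1/n. Asymptotically E[X] ~ (c³/6)·n^{3(1−α)} = (6³/6)·n^{1.5} → ∞; triangles are abundant w.h.p.

E[X] ≈ 63509.95918; in regime p = Θ(1/n^{1/2}) E[X] diverges (above the triangle threshold p ~ 1/n).
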